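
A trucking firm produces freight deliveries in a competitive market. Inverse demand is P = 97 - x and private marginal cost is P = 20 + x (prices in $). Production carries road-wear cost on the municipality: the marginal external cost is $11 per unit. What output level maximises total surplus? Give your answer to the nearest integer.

Social marginal cost = private MC + MEC = 31 + x.
Set SMC = demand: 31 + x = 97 - x → x* = 33.0000.

x* = 33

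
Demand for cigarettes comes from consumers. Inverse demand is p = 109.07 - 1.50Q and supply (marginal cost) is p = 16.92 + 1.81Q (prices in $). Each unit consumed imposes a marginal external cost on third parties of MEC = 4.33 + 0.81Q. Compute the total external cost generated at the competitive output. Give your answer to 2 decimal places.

Market equilibrium (private): 16.92 + 1.81Q = 109.07 - 1.50Q → Q_m = 27.8399.
Total external cost = ∫₀^{Q_m} (4.33 + 0.81Q) dQ = 4.33×27.8399 + ½×0.81×27.8399² = 434.4461.

$434.45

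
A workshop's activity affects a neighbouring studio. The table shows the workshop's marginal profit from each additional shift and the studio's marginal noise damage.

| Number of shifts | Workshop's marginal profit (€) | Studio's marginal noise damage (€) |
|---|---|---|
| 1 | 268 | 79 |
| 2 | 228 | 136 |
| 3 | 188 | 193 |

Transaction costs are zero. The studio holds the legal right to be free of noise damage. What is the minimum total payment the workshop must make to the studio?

€215

Efficient level: marginal profit ≥ marginal noise damage through level 2, so k* = 2.
With the studio holding the right, the workshop must at least compensate total damage at k*: 79 + 136 = 215.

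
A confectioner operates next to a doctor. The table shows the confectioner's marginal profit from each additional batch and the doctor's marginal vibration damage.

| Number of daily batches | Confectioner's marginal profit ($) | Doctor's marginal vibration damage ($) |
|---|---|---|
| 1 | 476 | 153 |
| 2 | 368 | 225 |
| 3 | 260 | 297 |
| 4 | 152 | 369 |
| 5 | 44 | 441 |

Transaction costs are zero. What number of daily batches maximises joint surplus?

2

Bargaining reaches the level where marginal profit last exceeds marginal vibration damage.
That holds through level 2 (368 ≥ 225) but not at 3 (260 < 297).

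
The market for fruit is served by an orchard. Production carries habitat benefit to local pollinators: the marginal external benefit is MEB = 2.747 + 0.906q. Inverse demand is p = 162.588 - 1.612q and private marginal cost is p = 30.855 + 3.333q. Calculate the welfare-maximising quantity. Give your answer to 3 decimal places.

q* = 33.295

Social marginal cost = private MC − MEB = 28.108 + 2.427q.
Set SMC = demand: 28.108 + 2.427q = 162.588 - 1.612q → q* = 33.2954.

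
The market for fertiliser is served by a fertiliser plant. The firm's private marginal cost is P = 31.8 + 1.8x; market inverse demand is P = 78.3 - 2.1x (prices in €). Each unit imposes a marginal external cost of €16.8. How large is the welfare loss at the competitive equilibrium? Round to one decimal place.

DWL = €36.2

Market equilibrium (private): 31.8 + 1.8x = 78.3 - 2.1x → x_m = 11.9231.
Social marginal cost = private MC + MEC = 48.6 + 1.8x.
Set SMC = demand: 48.6 + 1.8x = 78.3 - 2.1x → x* = 7.6154.
The loss is the area between SMC and demand from x* to x_m; with linear curves that's a triangle of height MEC(x_m).
DWL = ½ × 4.3077 × 16.8000 = 36.1847.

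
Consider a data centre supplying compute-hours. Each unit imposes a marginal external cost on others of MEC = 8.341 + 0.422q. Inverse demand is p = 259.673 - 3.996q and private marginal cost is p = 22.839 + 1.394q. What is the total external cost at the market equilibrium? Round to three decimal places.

Market equilibrium (private): 22.839 + 1.394q = 259.673 - 3.996q → q_m = 43.9395.
Total external cost = ∫₀^{q_m} (8.341 + 0.422q) dq = 8.341×43.9395 + ½×0.422×43.9395² = 773.8728.

773.873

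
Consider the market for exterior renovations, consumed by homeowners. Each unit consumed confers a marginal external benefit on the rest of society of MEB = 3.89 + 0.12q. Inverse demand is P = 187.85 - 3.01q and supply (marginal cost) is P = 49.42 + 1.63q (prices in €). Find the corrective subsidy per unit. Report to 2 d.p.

subsidy = €7.67 per unit

Social marginal benefit = demand + MEB = 191.74 - 2.89q.
Set SMB = MC: 191.74 - 2.89q = 49.42 + 1.63q → q* = 31.4867.
The Pigouvian subsidy equals MEB at q*: 3.89 + 0.12×31.4867 = 7.6684.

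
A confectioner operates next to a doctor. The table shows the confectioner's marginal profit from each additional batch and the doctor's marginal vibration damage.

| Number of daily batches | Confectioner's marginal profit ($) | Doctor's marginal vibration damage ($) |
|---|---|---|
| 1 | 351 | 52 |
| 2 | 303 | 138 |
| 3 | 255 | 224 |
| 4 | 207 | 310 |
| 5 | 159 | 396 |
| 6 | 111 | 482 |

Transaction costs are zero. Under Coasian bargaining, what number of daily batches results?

3

Bargaining reaches the level where marginal profit last exceeds marginal vibration damage.
That holds through level 3 (255 ≥ 224) but not at 4 (207 < 310).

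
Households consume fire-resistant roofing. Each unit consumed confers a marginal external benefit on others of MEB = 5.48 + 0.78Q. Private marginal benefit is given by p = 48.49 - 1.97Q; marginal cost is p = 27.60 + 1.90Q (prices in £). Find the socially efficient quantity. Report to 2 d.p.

Social marginal benefit = demand + MEB = 53.97 - 1.19Q.
Set SMB = MC: 53.97 - 1.19Q = 27.60 + 1.90Q → Q* = 8.5340.

Q* = 8.53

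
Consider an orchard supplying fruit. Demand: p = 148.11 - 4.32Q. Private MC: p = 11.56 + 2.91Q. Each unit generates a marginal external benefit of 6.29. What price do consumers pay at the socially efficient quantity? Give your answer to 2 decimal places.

P = 62.76

Social marginal cost = private MC − MEB = 5.27 + 2.91Q.
Set SMC = demand: 5.27 + 2.91Q = 148.11 - 4.32Q → Q* = 19.7566.
Consumer price on the demand curve at Q*: 148.11 − 4.32×19.7566 = 62.7615.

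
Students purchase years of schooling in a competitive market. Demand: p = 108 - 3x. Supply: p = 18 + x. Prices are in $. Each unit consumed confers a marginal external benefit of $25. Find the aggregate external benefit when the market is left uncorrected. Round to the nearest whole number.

$563

Market equilibrium (private): 18 + x = 108 - 3x → x_m = 22.5000.
Total external benefit = MEB × x_m = 25 × 22.5000 = 562.5000.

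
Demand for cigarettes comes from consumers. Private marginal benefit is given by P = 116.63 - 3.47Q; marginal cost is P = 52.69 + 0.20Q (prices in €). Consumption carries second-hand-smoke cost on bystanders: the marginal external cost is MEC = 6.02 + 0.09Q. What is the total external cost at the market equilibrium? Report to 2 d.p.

Market equilibrium (private): 52.69 + 0.20Q = 116.63 - 3.47Q → Q_m = 17.4223.
Total external cost = ∫₀^{Q_m} (6.02 + 0.09Q) dQ = 6.02×17.4223 + ½×0.09×17.4223² = 118.5414.

€118.54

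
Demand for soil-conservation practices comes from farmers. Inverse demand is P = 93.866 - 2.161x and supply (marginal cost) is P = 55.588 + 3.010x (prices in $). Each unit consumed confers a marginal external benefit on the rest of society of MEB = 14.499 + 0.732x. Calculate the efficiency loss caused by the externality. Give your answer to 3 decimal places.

DWL = $44.685

Market equilibrium (private): 55.588 + 3.010x = 93.866 - 2.161x → x_m = 7.4024.
Social marginal benefit = demand + MEB = 108.365 - 1.429x.
Set SMB = MC: 108.365 - 1.429x = 55.588 + 3.010x → x* = 11.8894.
Between x* and x_m the wedge SMB − MC runs linearly from 0 to MEB(x_m), so the loss is a triangle.
DWL = ½ × 4.4870 × 19.9176 = 44.6851.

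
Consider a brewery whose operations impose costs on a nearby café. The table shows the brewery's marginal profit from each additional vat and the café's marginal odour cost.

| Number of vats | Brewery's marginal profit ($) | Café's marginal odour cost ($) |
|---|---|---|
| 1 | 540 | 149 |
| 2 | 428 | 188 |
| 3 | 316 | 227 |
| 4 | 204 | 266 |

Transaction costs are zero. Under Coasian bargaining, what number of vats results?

Bargaining reaches the level where marginal profit last exceeds marginal odour cost.
That holds through level 3 (316 ≥ 227) but not at 4 (204 < 266).

3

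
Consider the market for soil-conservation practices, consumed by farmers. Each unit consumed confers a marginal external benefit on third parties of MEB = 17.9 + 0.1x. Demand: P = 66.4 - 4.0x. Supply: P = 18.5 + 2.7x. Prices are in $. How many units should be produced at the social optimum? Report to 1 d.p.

x* = 10.0

Social marginal benefit = demand + MEB = 84.3 - 3.9x.
Set SMB = MC: 84.3 - 3.9x = 18.5 + 2.7x → x* = 9.9697.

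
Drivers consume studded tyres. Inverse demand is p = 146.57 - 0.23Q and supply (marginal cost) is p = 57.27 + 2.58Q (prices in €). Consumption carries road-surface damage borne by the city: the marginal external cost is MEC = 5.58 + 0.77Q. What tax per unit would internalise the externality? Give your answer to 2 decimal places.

Social marginal benefit = demand − MEC = 140.99 - Q.
Set SMB = MC: 140.99 - Q = 57.27 + 2.58Q → Q* = 23.3855.
The Pigouvian tax equals MEC at Q*: 5.58 + 0.77×23.3855 = 23.5868.

tax = €23.59 per unit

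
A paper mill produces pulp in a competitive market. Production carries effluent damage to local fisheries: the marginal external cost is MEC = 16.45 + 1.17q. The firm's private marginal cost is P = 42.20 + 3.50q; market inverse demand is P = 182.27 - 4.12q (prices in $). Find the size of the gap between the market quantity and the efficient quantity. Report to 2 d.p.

Market equilibrium (private): 42.20 + 3.50q = 182.27 - 4.12q → q_m = 18.3819.
Social marginal cost = private MC + MEC = 58.65 + 4.67q.
Set SMC = demand: 58.65 + 4.67q = 182.27 - 4.12q → q* = 14.0637.
Gap = |18.3819 − 14.0637| = 4.3182.

4.32 units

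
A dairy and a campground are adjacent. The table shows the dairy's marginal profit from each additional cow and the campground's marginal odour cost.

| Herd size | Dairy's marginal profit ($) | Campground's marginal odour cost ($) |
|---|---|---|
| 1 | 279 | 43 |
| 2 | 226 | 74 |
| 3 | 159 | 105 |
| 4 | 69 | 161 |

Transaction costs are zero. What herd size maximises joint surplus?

Bargaining reaches the level where marginal profit last exceeds marginal odour cost.
That holds through level 3 (159 ≥ 105) but not at 4 (69 < 161).

3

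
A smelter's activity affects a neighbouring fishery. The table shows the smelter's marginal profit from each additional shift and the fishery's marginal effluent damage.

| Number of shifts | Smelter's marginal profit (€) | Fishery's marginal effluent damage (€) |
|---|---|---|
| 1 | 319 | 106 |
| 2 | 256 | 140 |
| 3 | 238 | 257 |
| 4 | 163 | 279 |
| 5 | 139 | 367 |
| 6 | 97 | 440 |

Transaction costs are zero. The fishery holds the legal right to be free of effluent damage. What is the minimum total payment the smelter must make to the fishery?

Efficient level: marginal profit ≥ marginal effluent damage through level 2, so k* = 2.
With the fishery holding the right, the smelter must at least compensate total damage at k*: 106 + 140 = 246.

€246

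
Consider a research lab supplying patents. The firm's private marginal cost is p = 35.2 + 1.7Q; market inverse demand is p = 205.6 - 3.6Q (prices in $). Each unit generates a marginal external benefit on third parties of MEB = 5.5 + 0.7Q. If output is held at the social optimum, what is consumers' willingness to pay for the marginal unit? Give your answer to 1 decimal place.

Social marginal cost = private MC − MEB = 29.7 + Q.
Set SMC = demand: 29.7 + Q = 205.6 - 3.6Q → Q* = 38.2391.
Consumer price on the demand curve at Q*: 205.6 − 3.6×38.2391 = 67.9392.

P = $67.9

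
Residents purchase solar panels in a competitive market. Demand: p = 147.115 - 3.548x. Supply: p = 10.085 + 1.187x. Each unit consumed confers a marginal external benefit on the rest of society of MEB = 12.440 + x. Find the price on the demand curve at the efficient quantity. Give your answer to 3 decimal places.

Social marginal benefit = demand + MEB = 159.555 - 2.548x.
Set SMB = MC: 159.555 - 2.548x = 10.085 + 1.187x → x* = 40.0187.
Consumer price on the demand curve at x*: 147.115 − 3.548×40.0187 = 5.1287.

P = 5.129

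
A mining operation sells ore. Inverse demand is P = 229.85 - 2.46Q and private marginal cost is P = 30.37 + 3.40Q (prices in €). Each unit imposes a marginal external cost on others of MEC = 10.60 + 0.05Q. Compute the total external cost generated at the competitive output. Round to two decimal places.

€389.80

Market equilibrium (private): 30.37 + 3.40Q = 229.85 - 2.46Q → Q_m = 34.0410.
Total external cost = ∫₀^{Q_m} (10.60 + 0.05Q) dQ = 10.60×34.0410 + ½×0.05×34.0410² = 389.8043.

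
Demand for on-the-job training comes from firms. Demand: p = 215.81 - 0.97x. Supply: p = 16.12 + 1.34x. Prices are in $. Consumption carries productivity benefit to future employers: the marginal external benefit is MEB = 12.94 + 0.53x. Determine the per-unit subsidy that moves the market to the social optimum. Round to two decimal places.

Social marginal benefit = demand + MEB = 228.75 - 0.44x.
Set SMB = MC: 228.75 - 0.44x = 16.12 + 1.34x → x* = 119.4551.
The Pigouvian subsidy equals MEB at x*: 12.94 + 0.53×119.4551 = 76.2512.

subsidy = $76.25 per unit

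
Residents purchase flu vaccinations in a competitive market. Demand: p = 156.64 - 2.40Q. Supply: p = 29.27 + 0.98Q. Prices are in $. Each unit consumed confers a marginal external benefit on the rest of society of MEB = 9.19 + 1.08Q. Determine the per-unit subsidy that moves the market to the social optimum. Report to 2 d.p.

subsidy = $73.31 per unit

Social marginal benefit = demand + MEB = 165.83 - 1.32Q.
Set SMB = MC: 165.83 - 1.32Q = 29.27 + 0.98Q → Q* = 59.3739.
The Pigouvian subsidy equals MEB at Q*: 9.19 + 1.08×59.3739 = 73.3138.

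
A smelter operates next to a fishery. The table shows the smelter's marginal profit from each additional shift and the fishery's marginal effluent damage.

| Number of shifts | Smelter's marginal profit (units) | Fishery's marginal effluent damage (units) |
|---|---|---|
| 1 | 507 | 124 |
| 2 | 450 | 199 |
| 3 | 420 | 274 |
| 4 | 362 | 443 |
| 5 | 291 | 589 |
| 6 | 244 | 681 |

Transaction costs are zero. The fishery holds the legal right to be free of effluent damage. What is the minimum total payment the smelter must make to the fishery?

Efficient level: marginal profit ≥ marginal effluent damage through level 3, so k* = 3.
With the fishery holding the right, the smelter must at least compensate total damage at k*: 124 + 199 + 274 = 597.

597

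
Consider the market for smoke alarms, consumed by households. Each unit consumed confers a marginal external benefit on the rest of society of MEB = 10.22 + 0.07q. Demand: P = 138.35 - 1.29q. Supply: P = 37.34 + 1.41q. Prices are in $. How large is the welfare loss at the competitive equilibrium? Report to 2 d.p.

DWL = $31.34

Market equilibrium (private): 37.34 + 1.41q = 138.35 - 1.29q → q_m = 37.4111.
Social marginal benefit = demand + MEB = 148.57 - 1.22q.
Set SMB = MC: 148.57 - 1.22q = 37.34 + 1.41q → q* = 42.2928.
The loss is the area between SMB and MC from q* to q_m; with linear curves that's a triangle of height MEB(q_m).
DWL = ½ × 4.8817 × 12.8388 = 31.3376.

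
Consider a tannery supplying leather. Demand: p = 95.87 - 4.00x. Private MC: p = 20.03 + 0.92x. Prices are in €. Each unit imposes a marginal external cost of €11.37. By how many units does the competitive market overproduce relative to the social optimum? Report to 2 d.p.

2.31 units

Market equilibrium (private): 20.03 + 0.92x = 95.87 - 4.00x → x_m = 15.4146.
Social marginal cost = private MC + MEC = 31.40 + 0.92x.
Set SMC = demand: 31.40 + 0.92x = 95.87 - 4.00x → x* = 13.1037.
Gap = |15.4146 − 13.1037| = 2.3109.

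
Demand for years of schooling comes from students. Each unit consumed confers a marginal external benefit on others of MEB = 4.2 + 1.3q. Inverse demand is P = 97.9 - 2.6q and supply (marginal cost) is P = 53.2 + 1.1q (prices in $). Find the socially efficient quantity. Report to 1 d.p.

Social marginal benefit = demand + MEB = 102.1 - 1.3q.
Set SMB = MC: 102.1 - 1.3q = 53.2 + 1.1q → q* = 20.3750.

q* = 20.4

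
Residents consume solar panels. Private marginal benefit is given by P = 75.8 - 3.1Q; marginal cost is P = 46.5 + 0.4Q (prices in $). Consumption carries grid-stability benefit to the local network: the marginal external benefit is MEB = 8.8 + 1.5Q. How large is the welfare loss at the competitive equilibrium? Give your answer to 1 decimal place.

DWL = $114.0

Market equilibrium (private): 46.5 + 0.4Q = 75.8 - 3.1Q → Q_m = 8.3714.
Social marginal benefit = demand + MEB = 84.6 - 1.6Q.
Set SMB = MC: 84.6 - 1.6Q = 46.5 + 0.4Q → Q* = 19.0500.
The welfare-loss triangle has base |Q_m − Q*| and height MEB(Q_m) (the vertical gap between SMB and MC is zero at Q* and MEB at Q_m).
DWL = ½ × 10.6786 × 21.3571 = 114.0320.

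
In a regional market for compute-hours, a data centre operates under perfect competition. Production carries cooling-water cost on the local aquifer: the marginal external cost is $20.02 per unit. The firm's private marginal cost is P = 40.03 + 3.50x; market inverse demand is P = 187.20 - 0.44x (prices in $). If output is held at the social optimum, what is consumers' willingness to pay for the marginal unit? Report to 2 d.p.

P = $173.00

Social marginal cost = private MC + MEC = 60.05 + 3.50x.
Set SMC = demand: 60.05 + 3.50x = 187.20 - 0.44x → x* = 32.2716.
Consumer price on the demand curve at x*: 187.20 − 0.44×32.2716 = 173.0005.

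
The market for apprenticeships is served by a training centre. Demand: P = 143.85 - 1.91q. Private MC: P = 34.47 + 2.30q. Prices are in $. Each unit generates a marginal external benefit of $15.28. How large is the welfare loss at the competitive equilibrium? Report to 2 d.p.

DWL = $27.73

Market equilibrium (private): 34.47 + 2.30q = 143.85 - 1.91q → q_m = 25.9810.
Social marginal cost = private MC − MEB = 19.19 + 2.30q.
Set SMC = demand: 19.19 + 2.30q = 143.85 - 1.91q → q* = 29.6105.
The loss is the area between SMC and demand from q* to q_m; with linear curves that's a triangle of height MEB(q_m).
DWL = ½ × 3.6295 × 15.2800 = 27.7294.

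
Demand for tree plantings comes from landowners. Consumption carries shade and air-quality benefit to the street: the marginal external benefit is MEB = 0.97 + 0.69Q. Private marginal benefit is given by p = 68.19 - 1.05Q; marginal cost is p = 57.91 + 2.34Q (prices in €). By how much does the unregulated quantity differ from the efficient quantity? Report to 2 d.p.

1.13 units

Market equilibrium (private): 57.91 + 2.34Q = 68.19 - 1.05Q → Q_m = 3.0324.
Social marginal benefit = demand + MEB = 69.16 - 0.36Q.
Set SMB = MC: 69.16 - 0.36Q = 57.91 + 2.34Q → Q* = 4.1667.
Gap = |3.0324 − 4.1667| = 1.1343.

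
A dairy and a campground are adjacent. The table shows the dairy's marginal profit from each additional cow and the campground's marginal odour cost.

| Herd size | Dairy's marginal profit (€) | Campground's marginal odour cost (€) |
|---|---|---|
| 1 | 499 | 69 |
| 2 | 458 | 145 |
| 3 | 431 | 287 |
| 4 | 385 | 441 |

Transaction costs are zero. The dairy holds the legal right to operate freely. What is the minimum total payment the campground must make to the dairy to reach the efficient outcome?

€385

Left alone the dairy would choose level 4 (marginal profit stays positive).
Efficient level: k* = 3 (marginal profit ≥ marginal odour cost through 3).
The campground must at least cover the dairy's forgone profit from cutting 4→3: 385 = 385.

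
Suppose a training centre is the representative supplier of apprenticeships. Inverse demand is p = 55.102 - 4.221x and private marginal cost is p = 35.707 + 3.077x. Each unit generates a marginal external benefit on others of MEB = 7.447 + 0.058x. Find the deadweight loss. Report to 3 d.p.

DWL = 3.990

Market equilibrium (private): 35.707 + 3.077x = 55.102 - 4.221x → x_m = 2.6576.
Social marginal cost = private MC − MEB = 28.260 + 3.019x.
Set SMC = demand: 28.260 + 3.019x = 55.102 - 4.221x → x* = 3.7075.
The welfare-loss triangle has base |x_m − x*| and height MEB(x_m) (the vertical gap between SMC and demand is zero at x* and MEB at x_m).
DWL = ½ × 1.0499 × 7.6011 = 3.9902.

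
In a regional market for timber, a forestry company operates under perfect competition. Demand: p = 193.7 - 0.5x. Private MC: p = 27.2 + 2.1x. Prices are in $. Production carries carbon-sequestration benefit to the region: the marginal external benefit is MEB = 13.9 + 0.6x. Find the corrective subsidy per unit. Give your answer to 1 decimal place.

subsidy = $68.0 per unit

Social marginal cost = private MC − MEB = 13.3 + 1.5x.
Set SMC = demand: 13.3 + 1.5x = 193.7 - 0.5x → x* = 90.2000.
The Pigouvian subsidy equals MEB at x*: 13.9 + 0.6×90.2000 = 68.0200.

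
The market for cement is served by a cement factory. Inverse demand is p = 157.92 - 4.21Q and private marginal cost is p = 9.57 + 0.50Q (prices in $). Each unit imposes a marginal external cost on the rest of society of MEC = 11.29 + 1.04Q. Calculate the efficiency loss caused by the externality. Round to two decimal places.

DWL = $168.71

Market equilibrium (private): 9.57 + 0.50Q = 157.92 - 4.21Q → Q_m = 31.4968.
Social marginal cost = private MC + MEC = 20.86 + 1.54Q.
Set SMC = demand: 20.86 + 1.54Q = 157.92 - 4.21Q → Q* = 23.8365.
Height of the DWL triangle at Q_m is SMC(Q_m) − demand(Q_m) = MEC(Q_m) = 44.0467.
DWL = ½ × 7.6603 × 44.0467 = 168.7055.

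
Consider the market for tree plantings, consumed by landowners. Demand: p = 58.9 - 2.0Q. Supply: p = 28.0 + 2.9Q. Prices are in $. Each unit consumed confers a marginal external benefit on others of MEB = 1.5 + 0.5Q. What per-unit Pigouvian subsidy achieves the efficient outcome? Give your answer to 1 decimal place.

subsidy = $5.2 per unit

Social marginal benefit = demand + MEB = 60.4 - 1.5Q.
Set SMB = MC: 60.4 - 1.5Q = 28.0 + 2.9Q → Q* = 7.3636.
The Pigouvian subsidy equals MEB at Q*: 1.5 + 0.5×7.3636 = 5.1818.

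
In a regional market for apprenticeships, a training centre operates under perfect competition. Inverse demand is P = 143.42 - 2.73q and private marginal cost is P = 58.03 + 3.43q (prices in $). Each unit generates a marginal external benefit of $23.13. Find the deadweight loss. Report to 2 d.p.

Market equilibrium (private): 58.03 + 3.43q = 143.42 - 2.73q → q_m = 13.8620.
Social marginal cost = private MC − MEB = 34.90 + 3.43q.
Set SMC = demand: 34.90 + 3.43q = 143.42 - 2.73q → q* = 17.6169.
The welfare-loss triangle has base |q_m − q*| and height MEB(q_m) (the vertical gap between SMC and demand is zero at q* and MEB at q_m).
DWL = ½ × 3.7549 × 23.1300 = 43.4254.

DWL = $43.43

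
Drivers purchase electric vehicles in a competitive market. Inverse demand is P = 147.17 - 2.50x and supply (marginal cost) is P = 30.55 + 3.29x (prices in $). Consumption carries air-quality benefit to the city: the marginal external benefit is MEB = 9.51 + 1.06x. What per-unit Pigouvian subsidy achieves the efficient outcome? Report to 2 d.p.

subsidy = $37.78 per unit

Social marginal benefit = demand + MEB = 156.68 - 1.44x.
Set SMB = MC: 156.68 - 1.44x = 30.55 + 3.29x → x* = 26.6660.
The Pigouvian subsidy equals MEB at x*: 9.51 + 1.06×26.6660 = 37.7760.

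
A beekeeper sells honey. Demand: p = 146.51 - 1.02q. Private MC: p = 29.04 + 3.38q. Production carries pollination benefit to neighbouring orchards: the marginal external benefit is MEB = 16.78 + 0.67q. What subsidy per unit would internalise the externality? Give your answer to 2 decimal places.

Social marginal cost = private MC − MEB = 12.26 + 2.71q.
Set SMC = demand: 12.26 + 2.71q = 146.51 - 1.02q → q* = 35.9920.
The Pigouvian subsidy equals MEB at q*: 16.78 + 0.67×35.9920 = 40.8946.

subsidy = 40.89 per unit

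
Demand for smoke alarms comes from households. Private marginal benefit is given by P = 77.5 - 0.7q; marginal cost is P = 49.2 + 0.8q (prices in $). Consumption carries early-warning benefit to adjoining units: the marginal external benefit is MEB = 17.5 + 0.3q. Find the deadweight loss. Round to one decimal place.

DWL = $223.5

Market equilibrium (private): 49.2 + 0.8q = 77.5 - 0.7q → q_m = 18.8667.
Social marginal benefit = demand + MEB = 95.0 - 0.4q.
Set SMB = MC: 95.0 - 0.4q = 49.2 + 0.8q → q* = 38.1667.
Between q* and q_m the wedge SMB − MC runs linearly from 0 to MEB(q_m), so the loss is a triangle.
DWL = ½ × 19.3000 × 23.1600 = 223.4940.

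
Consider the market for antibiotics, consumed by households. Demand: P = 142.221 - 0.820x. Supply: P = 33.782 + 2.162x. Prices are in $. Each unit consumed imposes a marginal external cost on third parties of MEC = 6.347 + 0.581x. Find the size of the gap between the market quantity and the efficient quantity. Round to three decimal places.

7.711 units

Market equilibrium (private): 33.782 + 2.162x = 142.221 - 0.820x → x_m = 36.3645.
Social marginal benefit = demand − MEC = 135.874 - 1.401x.
Set SMB = MC: 135.874 - 1.401x = 33.782 + 2.162x → x* = 28.6534.
Gap = |36.3645 − 28.6534| = 7.7111.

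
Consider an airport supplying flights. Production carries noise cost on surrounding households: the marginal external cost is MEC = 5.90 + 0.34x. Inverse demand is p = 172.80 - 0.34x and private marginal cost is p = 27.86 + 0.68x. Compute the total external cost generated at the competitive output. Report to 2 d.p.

4270.99

Market equilibrium (private): 27.86 + 0.68x = 172.80 - 0.34x → x_m = 142.0980.
Total external cost = ∫₀^{x_m} (5.90 + 0.34x) dx = 5.90×142.0980 + ½×0.34×142.0980² = 4270.9913.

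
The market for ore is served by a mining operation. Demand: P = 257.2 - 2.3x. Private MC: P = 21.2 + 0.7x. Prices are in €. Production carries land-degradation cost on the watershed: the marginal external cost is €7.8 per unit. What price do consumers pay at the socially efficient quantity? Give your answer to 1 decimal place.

Social marginal cost = private MC + MEC = 29.0 + 0.7x.
Set SMC = demand: 29.0 + 0.7x = 257.2 - 2.3x → x* = 76.0667.
Consumer price on the demand curve at x*: 257.2 − 2.3×76.0667 = 82.2466.

P = €82.2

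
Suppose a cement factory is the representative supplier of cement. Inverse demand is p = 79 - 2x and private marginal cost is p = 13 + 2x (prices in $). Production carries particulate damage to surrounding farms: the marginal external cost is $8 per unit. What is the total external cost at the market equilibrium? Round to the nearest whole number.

$132

Market equilibrium (private): 13 + 2x = 79 - 2x → x_m = 16.5000.
Total external cost = MEC × x_m = 8 × 16.5000 = 132.0000.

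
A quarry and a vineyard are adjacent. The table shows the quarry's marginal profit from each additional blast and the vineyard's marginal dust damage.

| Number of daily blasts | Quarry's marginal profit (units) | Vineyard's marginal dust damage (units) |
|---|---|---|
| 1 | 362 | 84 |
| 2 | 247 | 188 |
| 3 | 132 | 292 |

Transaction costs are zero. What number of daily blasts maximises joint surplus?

Bargaining reaches the level where marginal profit last exceeds marginal dust damage.
That holds through level 2 (247 ≥ 188) but not at 3 (132 < 292).

2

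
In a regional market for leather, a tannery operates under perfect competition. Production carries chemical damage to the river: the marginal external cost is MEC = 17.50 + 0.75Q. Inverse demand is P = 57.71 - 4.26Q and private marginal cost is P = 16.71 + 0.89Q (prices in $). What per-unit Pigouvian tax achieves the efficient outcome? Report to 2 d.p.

Social marginal cost = private MC + MEC = 34.21 + 1.64Q.
Set SMC = demand: 34.21 + 1.64Q = 57.71 - 4.26Q → Q* = 3.9831.
The Pigouvian tax equals MEC at Q*: 17.50 + 0.75×3.9831 = 20.4873.

tax = $20.49 per unit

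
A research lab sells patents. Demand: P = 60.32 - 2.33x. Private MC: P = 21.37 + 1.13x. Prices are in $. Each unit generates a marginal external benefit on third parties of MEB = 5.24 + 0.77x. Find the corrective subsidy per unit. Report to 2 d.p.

Social marginal cost = private MC − MEB = 16.13 + 0.36x.
Set SMC = demand: 16.13 + 0.36x = 60.32 - 2.33x → x* = 16.4275.
The Pigouvian subsidy equals MEB at x*: 5.24 + 0.77×16.4275 = 17.8892.

subsidy = $17.89 per unit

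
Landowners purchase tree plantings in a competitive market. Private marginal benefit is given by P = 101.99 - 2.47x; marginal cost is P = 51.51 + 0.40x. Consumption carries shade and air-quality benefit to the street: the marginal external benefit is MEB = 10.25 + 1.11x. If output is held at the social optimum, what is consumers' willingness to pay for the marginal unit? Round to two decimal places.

Social marginal benefit = demand + MEB = 112.24 - 1.36x.
Set SMB = MC: 112.24 - 1.36x = 51.51 + 0.40x → x* = 34.5057.
Consumer price on the demand curve at x*: 101.99 − 2.47×34.5057 = 16.7609.

P = 16.76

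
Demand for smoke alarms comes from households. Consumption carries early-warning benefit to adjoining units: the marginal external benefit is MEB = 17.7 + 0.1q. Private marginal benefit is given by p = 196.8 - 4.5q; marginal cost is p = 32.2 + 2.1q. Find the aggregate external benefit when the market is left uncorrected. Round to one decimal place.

Market equilibrium (private): 32.2 + 2.1q = 196.8 - 4.5q → q_m = 24.9394.
Total external benefit = ∫₀^{q_m} (17.7 + 0.1q) dq = 17.7×24.9394 + ½×0.1×24.9394² = 472.5261.

472.5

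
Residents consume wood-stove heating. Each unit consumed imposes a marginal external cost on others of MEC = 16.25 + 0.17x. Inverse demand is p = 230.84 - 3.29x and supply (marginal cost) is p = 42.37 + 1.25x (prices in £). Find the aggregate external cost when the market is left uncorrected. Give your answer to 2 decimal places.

Market equilibrium (private): 42.37 + 1.25x = 230.84 - 3.29x → x_m = 41.5132.
Total external cost = ∫₀^{x_m} (16.25 + 0.17x) dx = 16.25×41.5132 + ½×0.17×41.5132² = 821.0739.

£821.07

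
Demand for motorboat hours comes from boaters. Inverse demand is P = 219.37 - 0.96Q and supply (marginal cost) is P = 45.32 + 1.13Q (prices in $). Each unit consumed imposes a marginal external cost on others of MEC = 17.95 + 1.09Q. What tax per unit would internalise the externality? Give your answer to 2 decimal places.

Social marginal benefit = demand − MEC = 201.42 - 2.05Q.
Set SMB = MC: 201.42 - 2.05Q = 45.32 + 1.13Q → Q* = 49.0881.
The Pigouvian tax equals MEC at Q*: 17.95 + 1.09×49.0881 = 71.4560.

tax = $71.46 per unit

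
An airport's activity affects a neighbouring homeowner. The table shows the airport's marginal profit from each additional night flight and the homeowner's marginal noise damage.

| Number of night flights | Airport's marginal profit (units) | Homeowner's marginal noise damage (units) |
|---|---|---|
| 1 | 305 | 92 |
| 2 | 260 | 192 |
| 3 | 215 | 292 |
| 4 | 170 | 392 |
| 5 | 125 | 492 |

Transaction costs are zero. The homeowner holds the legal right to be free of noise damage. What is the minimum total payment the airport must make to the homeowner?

284

Efficient level: marginal profit ≥ marginal noise damage through level 2, so k* = 2.
With the homeowner holding the right, the airport must at least compensate total damage at k*: 92 + 192 = 284.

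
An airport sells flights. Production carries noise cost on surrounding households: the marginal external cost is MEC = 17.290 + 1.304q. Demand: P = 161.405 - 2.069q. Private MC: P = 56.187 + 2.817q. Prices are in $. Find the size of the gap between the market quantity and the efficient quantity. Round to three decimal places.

7.330 units

Market equilibrium (private): 56.187 + 2.817q = 161.405 - 2.069q → q_m = 21.5346.
Social marginal cost = private MC + MEC = 73.477 + 4.121q.
Set SMC = demand: 73.477 + 4.121q = 161.405 - 2.069q → q* = 14.2048.
Gap = |21.5346 − 14.2048| = 7.3298.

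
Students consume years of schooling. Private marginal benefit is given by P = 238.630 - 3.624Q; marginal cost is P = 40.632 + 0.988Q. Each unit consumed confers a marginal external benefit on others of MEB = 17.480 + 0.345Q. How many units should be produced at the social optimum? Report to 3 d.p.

Q* = 50.499

Social marginal benefit = demand + MEB = 256.110 - 3.279Q.
Set SMB = MC: 256.110 - 3.279Q = 40.632 + 0.988Q → Q* = 50.4987.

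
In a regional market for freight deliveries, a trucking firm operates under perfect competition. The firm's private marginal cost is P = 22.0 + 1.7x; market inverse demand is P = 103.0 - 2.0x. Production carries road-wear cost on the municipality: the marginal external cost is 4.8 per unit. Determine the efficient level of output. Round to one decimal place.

Social marginal cost = private MC + MEC = 26.8 + 1.7x.
Set SMC = demand: 26.8 + 1.7x = 103.0 - 2.0x → x* = 20.5946.

x* = 20.6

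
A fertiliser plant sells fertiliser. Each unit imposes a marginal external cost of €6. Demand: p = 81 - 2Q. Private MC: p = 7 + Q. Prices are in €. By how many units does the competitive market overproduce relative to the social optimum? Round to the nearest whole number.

2 units

Market equilibrium (private): 7 + Q = 81 - 2Q → Q_m = 24.6667.
Social marginal cost = private MC + MEC = 13 + Q.
Set SMC = demand: 13 + Q = 81 - 2Q → Q* = 22.6667.
Gap = |24.6667 − 22.6667| = 2.0000.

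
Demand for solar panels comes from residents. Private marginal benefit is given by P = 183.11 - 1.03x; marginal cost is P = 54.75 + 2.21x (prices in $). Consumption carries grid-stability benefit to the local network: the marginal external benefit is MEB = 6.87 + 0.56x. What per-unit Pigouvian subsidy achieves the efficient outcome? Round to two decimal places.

Social marginal benefit = demand + MEB = 189.98 - 0.47x.
Set SMB = MC: 189.98 - 0.47x = 54.75 + 2.21x → x* = 50.4590.
The Pigouvian subsidy equals MEB at x*: 6.87 + 0.56×50.4590 = 35.1270.

subsidy = $35.13 per unit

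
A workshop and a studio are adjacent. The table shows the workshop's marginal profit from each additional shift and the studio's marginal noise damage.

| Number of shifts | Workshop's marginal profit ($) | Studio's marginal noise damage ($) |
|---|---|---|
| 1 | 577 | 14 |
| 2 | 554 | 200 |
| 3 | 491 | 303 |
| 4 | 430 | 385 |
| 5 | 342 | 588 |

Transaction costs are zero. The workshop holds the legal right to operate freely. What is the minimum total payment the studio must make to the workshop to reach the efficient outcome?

$342

Left alone the workshop would choose level 5 (marginal profit stays positive).
Efficient level: k* = 4 (marginal profit ≥ marginal noise damage through 4).
The studio must at least cover the workshop's forgone profit from cutting 5→4: 342 = 342.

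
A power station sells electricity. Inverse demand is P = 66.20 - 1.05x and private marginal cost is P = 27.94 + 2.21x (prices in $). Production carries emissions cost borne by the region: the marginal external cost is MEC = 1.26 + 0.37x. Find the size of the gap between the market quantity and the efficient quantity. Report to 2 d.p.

Market equilibrium (private): 27.94 + 2.21x = 66.20 - 1.05x → x_m = 11.7362.
Social marginal cost = private MC + MEC = 29.20 + 2.58x.
Set SMC = demand: 29.20 + 2.58x = 66.20 - 1.05x → x* = 10.1928.
Gap = |11.7362 − 10.1928| = 1.5434.

1.54 units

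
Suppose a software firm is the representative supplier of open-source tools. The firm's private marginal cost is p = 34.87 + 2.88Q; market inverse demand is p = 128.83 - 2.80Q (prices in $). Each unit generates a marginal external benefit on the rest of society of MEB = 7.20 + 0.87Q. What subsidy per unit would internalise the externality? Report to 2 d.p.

Social marginal cost = private MC − MEB = 27.67 + 2.01Q.
Set SMC = demand: 27.67 + 2.01Q = 128.83 - 2.80Q → Q* = 21.0312.
The Pigouvian subsidy equals MEB at Q*: 7.20 + 0.87×21.0312 = 25.4971.

subsidy = $25.50 per unit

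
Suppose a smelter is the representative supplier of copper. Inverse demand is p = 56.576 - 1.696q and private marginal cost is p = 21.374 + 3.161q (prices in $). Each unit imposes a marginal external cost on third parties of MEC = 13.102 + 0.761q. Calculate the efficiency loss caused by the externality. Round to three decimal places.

Market equilibrium (private): 21.374 + 3.161q = 56.576 - 1.696q → q_m = 7.2477.
Social marginal cost = private MC + MEC = 34.476 + 3.922q.
Set SMC = demand: 34.476 + 3.922q = 56.576 - 1.696q → q* = 3.9338.
The welfare-loss triangle has base |q_m − q*| and height MEC(q_m) (the vertical gap between SMC and demand is zero at q* and MEC at q_m).
DWL = ½ × 3.3139 × 18.6175 = 30.8483.

DWL = $30.848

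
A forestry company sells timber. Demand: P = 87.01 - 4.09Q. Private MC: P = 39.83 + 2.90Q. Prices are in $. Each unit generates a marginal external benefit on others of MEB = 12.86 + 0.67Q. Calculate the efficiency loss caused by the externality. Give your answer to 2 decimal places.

Market equilibrium (private): 39.83 + 2.90Q = 87.01 - 4.09Q → Q_m = 6.7496.
Social marginal cost = private MC − MEB = 26.97 + 2.23Q.
Set SMC = demand: 26.97 + 2.23Q = 87.01 - 4.09Q → Q* = 9.5000.
The loss is the area between SMC and demand from Q* to Q_m; with linear curves that's a triangle of height MEB(Q_m).
DWL = ½ × 2.7504 × 17.3823 = 23.9041.

DWL = $23.90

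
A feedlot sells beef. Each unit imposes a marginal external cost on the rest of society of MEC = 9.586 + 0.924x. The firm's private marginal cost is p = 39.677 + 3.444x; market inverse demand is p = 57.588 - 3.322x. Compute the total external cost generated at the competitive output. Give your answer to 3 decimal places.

Market equilibrium (private): 39.677 + 3.444x = 57.588 - 3.322x → x_m = 2.6472.
Total external cost = ∫₀^{x_m} (9.586 + 0.924x) dx = 9.586×2.6472 + ½×0.924×2.6472² = 28.6136.

28.614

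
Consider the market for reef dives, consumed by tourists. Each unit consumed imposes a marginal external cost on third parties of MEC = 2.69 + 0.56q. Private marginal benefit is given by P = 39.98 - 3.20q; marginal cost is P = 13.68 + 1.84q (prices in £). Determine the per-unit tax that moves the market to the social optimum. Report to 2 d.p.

Social marginal benefit = demand − MEC = 37.29 - 3.76q.
Set SMB = MC: 37.29 - 3.76q = 13.68 + 1.84q → q* = 4.2161.
The Pigouvian tax equals MEC at q*: 2.69 + 0.56×4.2161 = 5.0510.

tax = £5.05 per unit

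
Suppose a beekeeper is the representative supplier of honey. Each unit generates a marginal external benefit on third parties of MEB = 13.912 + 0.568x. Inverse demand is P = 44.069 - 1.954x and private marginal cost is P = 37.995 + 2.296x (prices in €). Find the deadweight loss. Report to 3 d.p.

DWL = €29.439

Market equilibrium (private): 37.995 + 2.296x = 44.069 - 1.954x → x_m = 1.4292.
Social marginal cost = private MC − MEB = 24.083 + 1.728x.
Set SMC = demand: 24.083 + 1.728x = 44.069 - 1.954x → x* = 5.4280.
Between x* and x_m the wedge demand − SMC runs linearly from 0 to MEB(x_m), so the loss is a triangle.
DWL = ½ × 3.9988 × 14.7238 = 29.4388.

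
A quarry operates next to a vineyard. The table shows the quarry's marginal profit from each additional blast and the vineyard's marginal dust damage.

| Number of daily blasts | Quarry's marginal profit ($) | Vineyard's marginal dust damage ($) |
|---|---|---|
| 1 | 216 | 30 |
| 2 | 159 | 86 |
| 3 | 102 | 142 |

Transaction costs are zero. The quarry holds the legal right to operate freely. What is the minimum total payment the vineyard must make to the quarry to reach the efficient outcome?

Left alone the quarry would choose level 3 (marginal profit stays positive).
Efficient level: k* = 2 (marginal profit ≥ marginal dust damage through 2).
The vineyard must at least cover the quarry's forgone profit from cutting 3→2: 102 = 102.

$102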